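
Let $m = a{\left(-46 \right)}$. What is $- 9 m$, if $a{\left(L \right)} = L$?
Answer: $414$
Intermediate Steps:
$m = -46$
$- 9 m = \left(-9\right) \left(-46\right) = 414$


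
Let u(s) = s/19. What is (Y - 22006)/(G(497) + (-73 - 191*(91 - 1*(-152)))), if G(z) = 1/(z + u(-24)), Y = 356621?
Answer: -630347737/87570323 ≈ -7.1982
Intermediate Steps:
u(s) = s/19 (u(s) = s*(1/19) = s/19)
G(z) = 1/(-24/19 + z) (G(z) = 1/(z + (1/19)*(-24)) = 1/(z - 24/19) = 1/(-24/19 + z))
(Y - 22006)/(G(497) + (-73 - 191*(91 - 1*(-152)))) = (356621 - 22006)/(19/(-24 + 19*497) + (-73 - 191*(91 - 1*(-152)))) = 334615/(19/(-24 + 9443) + (-73 - 191*(91 + 152))) = 334615/(19/9419 + (-73 - 191*243)) = 334615/(19*(1/9419) + (-73 - 46413)) = 334615/(19/9419 - 46486) = 334615/(-437851615/9419) = 334615*(-9419/437851615) = -630347737/87570323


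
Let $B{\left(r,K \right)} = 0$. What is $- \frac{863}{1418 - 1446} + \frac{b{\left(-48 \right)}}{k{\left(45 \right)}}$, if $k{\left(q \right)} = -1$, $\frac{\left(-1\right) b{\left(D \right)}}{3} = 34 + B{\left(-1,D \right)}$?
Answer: $\frac{3719}{28} \approx 132.82$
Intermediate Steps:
$b{\left(D \right)} = -102$ ($b{\left(D \right)} = - 3 \left(34 + 0\right) = \left(-3\right) 34 = -102$)
$- \frac{863}{1418 - 1446} + \frac{b{\left(-48 \right)}}{k{\left(45 \right)}} = - \frac{863}{1418 - 1446} - \frac{102}{-1} = - \frac{863}{1418 - 1446} - -102 = - \frac{863}{-28} + 102 = \left(-863\right) \left(- \frac{1}{28}\right) + 102 = \frac{863}{28} + 102 = \frac{3719}{28}$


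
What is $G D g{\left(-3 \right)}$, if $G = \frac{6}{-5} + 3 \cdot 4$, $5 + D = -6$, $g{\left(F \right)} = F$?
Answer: $\frac{1782}{5} \approx 356.4$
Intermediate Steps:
$D = -11$ ($D = -5 - 6 = -11$)
$G = \frac{54}{5}$ ($G = 6 \left(- \frac{1}{5}\right) + 12 = - \frac{6}{5} + 12 = \frac{54}{5} \approx 10.8$)
$G D g{\left(-3 \right)} = \frac{54}{5} \left(-11\right) \left(-3\right) = \left(- \frac{594}{5}\right) \left(-3\right) = \frac{1782}{5}$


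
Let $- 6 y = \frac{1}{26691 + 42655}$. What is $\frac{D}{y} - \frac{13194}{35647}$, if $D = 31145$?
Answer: $- \frac{461938316215134}{35647} \approx -1.2959 \cdot 10^{10}$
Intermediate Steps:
$y = - \frac{1}{416076}$ ($y = - \frac{1}{6 \left(26691 + 42655\right)} = - \frac{1}{6 \cdot 69346} = \left(- \frac{1}{6}\right) \frac{1}{69346} = - \frac{1}{416076} \approx -2.4034 \cdot 10^{-6}$)
$\frac{D}{y} - \frac{13194}{35647} = \frac{31145}{- \frac{1}{416076}} - \frac{13194}{35647} = 31145 \left(-416076\right) - \frac{13194}{35647} = -12958687020 - \frac{13194}{35647} = - \frac{461938316215134}{35647}$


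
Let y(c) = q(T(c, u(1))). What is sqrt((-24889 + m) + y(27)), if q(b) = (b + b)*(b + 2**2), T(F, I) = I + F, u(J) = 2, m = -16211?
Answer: 3*I*sqrt(4354) ≈ 197.95*I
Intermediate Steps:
T(F, I) = F + I
q(b) = 2*b*(4 + b) (q(b) = (2*b)*(b + 4) = (2*b)*(4 + b) = 2*b*(4 + b))
y(c) = 2*(2 + c)*(6 + c) (y(c) = 2*(c + 2)*(4 + (c + 2)) = 2*(2 + c)*(4 + (2 + c)) = 2*(2 + c)*(6 + c))
sqrt((-24889 + m) + y(27)) = sqrt((-24889 - 16211) + 2*(2 + 27)*(6 + 27)) = sqrt(-41100 + 2*29*33) = sqrt(-41100 + 1914) = sqrt(-39186) = 3*I*sqrt(4354)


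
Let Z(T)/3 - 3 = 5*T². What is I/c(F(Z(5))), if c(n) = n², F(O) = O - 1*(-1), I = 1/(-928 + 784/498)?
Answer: -249/34192543000 ≈ -7.2823e-9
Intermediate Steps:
Z(T) = 9 + 15*T² (Z(T) = 9 + 3*(5*T²) = 9 + 15*T²)
I = -249/230680 (I = 1/(-928 + 784*(1/498)) = 1/(-928 + 392/249) = 1/(-230680/249) = -249/230680 ≈ -0.0010794)
F(O) = 1 + O (F(O) = O + 1 = 1 + O)
I/c(F(Z(5))) = -249/(230680*(1 + (9 + 15*5²))²) = -249/(230680*(1 + (9 + 15*25))²) = -249/(230680*(1 + (9 + 375))²) = -249/(230680*(1 + 384)²) = -249/(230680*(385²)) = -249/230680/148225 = -249/230680*1/148225 = -249/34192543000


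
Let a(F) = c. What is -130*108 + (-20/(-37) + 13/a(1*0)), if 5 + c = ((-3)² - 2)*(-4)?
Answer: -17142661/1221 ≈ -14040.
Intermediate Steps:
c = -33 (c = -5 + ((-3)² - 2)*(-4) = -5 + (9 - 2)*(-4) = -5 + 7*(-4) = -5 - 28 = -33)
a(F) = -33
-130*108 + (-20/(-37) + 13/a(1*0)) = -130*108 + (-20/(-37) + 13/(-33)) = -14040 + (-20*(-1/37) + 13*(-1/33)) = -14040 + (20/37 - 13/33) = -14040 + 179/1221 = -17142661/1221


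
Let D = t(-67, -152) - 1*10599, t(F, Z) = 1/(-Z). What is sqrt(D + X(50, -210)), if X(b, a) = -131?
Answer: 11*I*sqrt(512202)/76 ≈ 103.59*I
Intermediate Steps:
t(F, Z) = -1/Z
D = -1611047/152 (D = -1/(-152) - 1*10599 = -1*(-1/152) - 10599 = 1/152 - 10599 = -1611047/152 ≈ -10599.)
sqrt(D + X(50, -210)) = sqrt(-1611047/152 - 131) = sqrt(-1630959/152) = 11*I*sqrt(512202)/76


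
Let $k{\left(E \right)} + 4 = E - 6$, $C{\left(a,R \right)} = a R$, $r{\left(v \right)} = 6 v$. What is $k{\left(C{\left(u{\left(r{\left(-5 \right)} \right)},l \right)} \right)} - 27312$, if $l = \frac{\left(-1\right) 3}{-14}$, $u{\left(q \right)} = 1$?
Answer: $- \frac{382505}{14} \approx -27322.0$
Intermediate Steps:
$l = \frac{3}{14}$ ($l = \left(-3\right) \left(- \frac{1}{14}\right) = \frac{3}{14} \approx 0.21429$)
$C{\left(a,R \right)} = R a$
$k{\left(E \right)} = -10 + E$ ($k{\left(E \right)} = -4 + \left(E - 6\right) = -4 + \left(-6 + E\right) = -10 + E$)
$k{\left(C{\left(u{\left(r{\left(-5 \right)} \right)},l \right)} \right)} - 27312 = \left(-10 + \frac{3}{14} \cdot 1\right) - 27312 = \left(-10 + \frac{3}{14}\right) - 27312 = - \frac{137}{14} - 27312 = - \frac{382505}{14}$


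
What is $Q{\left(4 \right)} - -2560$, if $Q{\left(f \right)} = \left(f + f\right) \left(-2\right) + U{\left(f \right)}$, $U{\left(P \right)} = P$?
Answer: $2548$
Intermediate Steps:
$Q{\left(f \right)} = - 3 f$ ($Q{\left(f \right)} = \left(f + f\right) \left(-2\right) + f = 2 f \left(-2\right) + f = - 4 f + f = - 3 f$)
$Q{\left(4 \right)} - -2560 = \left(-3\right) 4 - -2560 = -12 + 2560 = 2548$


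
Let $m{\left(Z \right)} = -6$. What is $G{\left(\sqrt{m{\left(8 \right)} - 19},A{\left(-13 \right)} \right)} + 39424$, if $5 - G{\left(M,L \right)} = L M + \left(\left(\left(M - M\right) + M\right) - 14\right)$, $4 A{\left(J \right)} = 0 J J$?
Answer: $39443 - 5 i \approx 39443.0 - 5.0 i$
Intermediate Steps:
$A{\left(J \right)} = 0$ ($A{\left(J \right)} = \frac{0 J J}{4} = \frac{0 J}{4} = \frac{1}{4} \cdot 0 = 0$)
$G{\left(M,L \right)} = 19 - M - L M$ ($G{\left(M,L \right)} = 5 - \left(L M + \left(\left(\left(M - M\right) + M\right) - 14\right)\right) = 5 - \left(L M + \left(\left(0 + M\right) - 14\right)\right) = 5 - \left(L M + \left(M - 14\right)\right) = 5 - \left(L M + \left(-14 + M\right)\right) = 5 - \left(-14 + M + L M\right) = 19 - M - L M$)
$G{\left(\sqrt{m{\left(8 \right)} - 19},A{\left(-13 \right)} \right)} + 39424 = \left(19 - \sqrt{-6 - 19} - 0 \sqrt{-6 - 19}\right) + 39424 = \left(19 - \sqrt{-25} - 0 \sqrt{-25}\right) + 39424 = \left(19 - 5 i - 0 \cdot 5 i\right) + 39424 = \left(19 - 5 i + 0\right) + 39424 = \left(19 - 5 i\right) + 39424 = 39443 - 5 i$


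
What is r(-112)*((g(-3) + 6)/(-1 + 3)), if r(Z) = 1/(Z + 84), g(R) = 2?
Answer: -1/7 ≈ -0.14286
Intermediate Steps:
r(Z) = 1/(84 + Z)
r(-112)*((g(-3) + 6)/(-1 + 3)) = ((2 + 6)/(-1 + 3))/(84 - 112) = (8/2)/(-28) = -2/(7*2) = -1/28*4 = -1/7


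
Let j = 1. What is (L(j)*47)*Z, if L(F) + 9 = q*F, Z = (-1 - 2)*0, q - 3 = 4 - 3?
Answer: 0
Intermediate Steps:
q = 4 (q = 3 + (4 - 3) = 3 + 1 = 4)
Z = 0 (Z = -3*0 = 0)
L(F) = -9 + 4*F
(L(j)*47)*Z = ((-9 + 4*1)*47)*0 = ((-9 + 4)*47)*0 = -5*47*0 = -235*0 = 0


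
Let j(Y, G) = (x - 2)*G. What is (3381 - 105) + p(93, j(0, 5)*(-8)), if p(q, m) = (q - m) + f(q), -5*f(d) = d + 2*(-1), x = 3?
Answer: 16954/5 ≈ 3390.8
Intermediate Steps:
f(d) = ⅖ - d/5 (f(d) = -(d + 2*(-1))/5 = -(d - 2)/5 = -(-2 + d)/5 = ⅖ - d/5)
j(Y, G) = G (j(Y, G) = (3 - 2)*G = 1*G = G)
p(q, m) = ⅖ - m + 4*q/5 (p(q, m) = (q - m) + (⅖ - q/5) = ⅖ - m + 4*q/5)
(3381 - 105) + p(93, j(0, 5)*(-8)) = (3381 - 105) + (⅖ - 5*(-8) + (⅘)*93) = 3276 + (⅖ - 1*(-40) + 372/5) = 3276 + (⅖ + 40 + 372/5) = 3276 + 574/5 = 16954/5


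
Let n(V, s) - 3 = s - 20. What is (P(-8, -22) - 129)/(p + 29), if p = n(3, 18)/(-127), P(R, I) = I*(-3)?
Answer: -1143/526 ≈ -2.1730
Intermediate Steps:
n(V, s) = -17 + s (n(V, s) = 3 + (s - 20) = 3 + (-20 + s) = -17 + s)
P(R, I) = -3*I
p = -1/127 (p = (-17 + 18)/(-127) = 1*(-1/127) = -1/127 ≈ -0.0078740)
(P(-8, -22) - 129)/(p + 29) = (-3*(-22) - 129)/(-1/127 + 29) = (66 - 129)/(3682/127) = -63*127/3682 = -1143/526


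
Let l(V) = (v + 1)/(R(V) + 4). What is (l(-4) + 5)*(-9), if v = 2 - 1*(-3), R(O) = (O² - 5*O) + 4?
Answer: -1017/22 ≈ -46.227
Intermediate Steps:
R(O) = 4 + O² - 5*O
v = 5 (v = 2 + 3 = 5)
l(V) = 6/(8 + V² - 5*V) (l(V) = (5 + 1)/((4 + V² - 5*V) + 4) = 6/(8 + V² - 5*V))
(l(-4) + 5)*(-9) = (6/(8 + (-4)² - 5*(-4)) + 5)*(-9) = (6/(8 + 16 + 20) + 5)*(-9) = (6/44 + 5)*(-9) = (6*(1/44) + 5)*(-9) = (3/22 + 5)*(-9) = (113/22)*(-9) = -1017/22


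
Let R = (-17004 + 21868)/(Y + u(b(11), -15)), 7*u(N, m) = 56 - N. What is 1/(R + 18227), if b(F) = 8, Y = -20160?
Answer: 8817/160705331 ≈ 5.4864e-5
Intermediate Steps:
u(N, m) = 8 - N/7 (u(N, m) = (56 - N)/7 = 8 - N/7)
R = -2128/8817 (R = (-17004 + 21868)/(-20160 + (8 - ⅐*8)) = 4864/(-20160 + (8 - 8/7)) = 4864/(-20160 + 48/7) = 4864/(-141072/7) = 4864*(-7/141072) = -2128/8817 ≈ -0.24135)
1/(R + 18227) = 1/(-2128/8817 + 18227) = 1/(160705331/8817) = 8817/160705331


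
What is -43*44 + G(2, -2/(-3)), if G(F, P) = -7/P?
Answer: -3805/2 ≈ -1902.5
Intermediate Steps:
-43*44 + G(2, -2/(-3)) = -43*44 - 7/((-2/(-3))) = -1892 - 7/((-2*(-⅓))) = -1892 - 7/⅔ = -1892 - 7*3/2 = -1892 - 21/2 = -3805/2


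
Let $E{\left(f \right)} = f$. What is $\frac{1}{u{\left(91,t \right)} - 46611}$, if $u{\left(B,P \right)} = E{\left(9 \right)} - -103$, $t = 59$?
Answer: $- \frac{1}{46499} \approx -2.1506 \cdot 10^{-5}$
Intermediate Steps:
$u{\left(B,P \right)} = 112$ ($u{\left(B,P \right)} = 9 - -103 = 9 + 103 = 112$)
$\frac{1}{u{\left(91,t \right)} - 46611} = \frac{1}{112 - 46611} = \frac{1}{-46499} = - \frac{1}{46499}$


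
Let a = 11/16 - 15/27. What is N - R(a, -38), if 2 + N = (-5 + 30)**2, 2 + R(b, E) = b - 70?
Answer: 100061/144 ≈ 694.87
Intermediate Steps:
a = 19/144 (a = 11*(1/16) - 15*1/27 = 11/16 - 5/9 = 19/144 ≈ 0.13194)
R(b, E) = -72 + b (R(b, E) = -2 + (b - 70) = -2 + (-70 + b) = -72 + b)
N = 623 (N = -2 + (-5 + 30)**2 = -2 + 25**2 = -2 + 625 = 623)
N - R(a, -38) = 623 - (-72 + 19/144) = 623 - 1*(-10349/144) = 623 + 10349/144 = 100061/144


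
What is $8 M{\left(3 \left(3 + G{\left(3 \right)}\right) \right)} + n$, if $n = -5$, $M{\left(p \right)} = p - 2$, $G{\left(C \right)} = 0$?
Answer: $51$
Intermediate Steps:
$M{\left(p \right)} = -2 + p$
$8 M{\left(3 \left(3 + G{\left(3 \right)}\right) \right)} + n = 8 \left(-2 + 3 \left(3 + 0\right)\right) - 5 = 8 \left(-2 + 3 \cdot 3\right) - 5 = 8 \left(-2 + 9\right) - 5 = 8 \cdot 7 - 5 = 56 - 5 = 51$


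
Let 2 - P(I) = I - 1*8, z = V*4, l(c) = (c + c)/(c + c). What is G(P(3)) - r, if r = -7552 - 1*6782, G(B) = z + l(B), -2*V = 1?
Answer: 14333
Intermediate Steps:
l(c) = 1 (l(c) = (2*c)/((2*c)) = (2*c)*(1/(2*c)) = 1)
V = -1/2 (V = -1/2*1 = -1/2 ≈ -0.50000)
z = -2 (z = -1/2*4 = -2)
P(I) = 10 - I (P(I) = 2 - (I - 1*8) = 2 - (I - 8) = 2 - (-8 + I) = 2 + (8 - I) = 10 - I)
G(B) = -1 (G(B) = -2 + 1 = -1)
r = -14334 (r = -7552 - 6782 = -14334)
G(P(3)) - r = -1 - 1*(-14334) = -1 + 14334 = 14333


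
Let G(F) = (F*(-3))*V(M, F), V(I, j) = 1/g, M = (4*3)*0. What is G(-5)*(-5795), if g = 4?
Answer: -86925/4 ≈ -21731.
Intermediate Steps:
M = 0 (M = 12*0 = 0)
V(I, j) = ¼ (V(I, j) = 1/4 = ¼)
G(F) = -3*F/4 (G(F) = (F*(-3))*(¼) = -3*F*(¼) = -3*F/4)
G(-5)*(-5795) = -¾*(-5)*(-5795) = (15/4)*(-5795) = -86925/4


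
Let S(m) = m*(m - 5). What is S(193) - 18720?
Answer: 17564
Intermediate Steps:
S(m) = m*(-5 + m)
S(193) - 18720 = 193*(-5 + 193) - 18720 = 193*188 - 18720 = 36284 - 18720 = 17564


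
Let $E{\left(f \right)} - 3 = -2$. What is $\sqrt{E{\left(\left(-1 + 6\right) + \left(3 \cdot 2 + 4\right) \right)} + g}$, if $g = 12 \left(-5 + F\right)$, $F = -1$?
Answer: $i \sqrt{71} \approx 8.4261 i$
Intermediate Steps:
$E{\left(f \right)} = 1$ ($E{\left(f \right)} = 3 - 2 = 1$)
$g = -72$ ($g = 12 \left(-5 - 1\right) = 12 \left(-6\right) = -72$)
$\sqrt{E{\left(\left(-1 + 6\right) + \left(3 \cdot 2 + 4\right) \right)} + g} = \sqrt{1 - 72} = \sqrt{-71} = i \sqrt{71}$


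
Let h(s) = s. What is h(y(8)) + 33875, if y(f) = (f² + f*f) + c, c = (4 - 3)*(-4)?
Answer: 33999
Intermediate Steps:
c = -4 (c = 1*(-4) = -4)
y(f) = -4 + 2*f² (y(f) = (f² + f*f) - 4 = (f² + f²) - 4 = 2*f² - 4 = -4 + 2*f²)
h(y(8)) + 33875 = (-4 + 2*8²) + 33875 = (-4 + 2*64) + 33875 = (-4 + 128) + 33875 = 124 + 33875 = 33999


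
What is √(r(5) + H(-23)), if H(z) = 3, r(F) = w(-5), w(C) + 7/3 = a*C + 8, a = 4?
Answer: I*√102/3 ≈ 3.3665*I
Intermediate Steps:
w(C) = 17/3 + 4*C (w(C) = -7/3 + (4*C + 8) = -7/3 + (8 + 4*C) = 17/3 + 4*C)
r(F) = -43/3 (r(F) = 17/3 + 4*(-5) = 17/3 - 20 = -43/3)
√(r(5) + H(-23)) = √(-43/3 + 3) = √(-34/3) = I*√102/3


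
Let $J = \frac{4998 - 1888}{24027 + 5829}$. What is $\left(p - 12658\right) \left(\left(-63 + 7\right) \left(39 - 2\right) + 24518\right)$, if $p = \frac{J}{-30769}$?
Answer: $- \frac{2411623021029}{8488} \approx -2.8412 \cdot 10^{8}$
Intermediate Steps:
$J = \frac{5}{48}$ ($J = \frac{3110}{29856} = 3110 \cdot \frac{1}{29856} = \frac{5}{48} \approx 0.10417$)
$p = - \frac{5}{1476912}$ ($p = \frac{5}{48 \left(-30769\right)} = \frac{5}{48} \left(- \frac{1}{30769}\right) = - \frac{5}{1476912} \approx -3.3854 \cdot 10^{-6}$)
$\left(p - 12658\right) \left(\left(-63 + 7\right) \left(39 - 2\right) + 24518\right) = \left(- \frac{5}{1476912} - 12658\right) \left(\left(-63 + 7\right) \left(39 - 2\right) + 24518\right) = - \frac{18694752101 \left(\left(-56\right) 37 + 24518\right)}{1476912} = - \frac{18694752101 \left(-2072 + 24518\right)}{1476912} = \left(- \frac{18694752101}{1476912}\right) 22446 = - \frac{2411623021029}{8488}$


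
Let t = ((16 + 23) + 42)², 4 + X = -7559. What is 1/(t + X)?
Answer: -1/1002 ≈ -0.00099800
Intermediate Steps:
X = -7563 (X = -4 - 7559 = -7563)
t = 6561 (t = (39 + 42)² = 81² = 6561)
1/(t + X) = 1/(6561 - 7563) = 1/(-1002) = -1/1002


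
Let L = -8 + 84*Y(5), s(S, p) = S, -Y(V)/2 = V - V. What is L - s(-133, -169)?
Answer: 125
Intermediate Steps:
Y(V) = 0 (Y(V) = -2*(V - V) = -2*0 = 0)
L = -8 (L = -8 + 84*0 = -8 + 0 = -8)
L - s(-133, -169) = -8 - 1*(-133) = -8 + 133 = 125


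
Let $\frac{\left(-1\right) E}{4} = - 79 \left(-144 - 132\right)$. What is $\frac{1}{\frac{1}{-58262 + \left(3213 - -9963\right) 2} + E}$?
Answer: $- \frac{31910}{2783062561} \approx -1.1466 \cdot 10^{-5}$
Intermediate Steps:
$E = -87216$ ($E = - 4 \left(- 79 \left(-144 - 132\right)\right) = - 4 \left(\left(-79\right) \left(-276\right)\right) = \left(-4\right) 21804 = -87216$)
$\frac{1}{\frac{1}{-58262 + \left(3213 - -9963\right) 2} + E} = \frac{1}{\frac{1}{-58262 + \left(3213 - -9963\right) 2} - 87216} = \frac{1}{\frac{1}{-58262 + \left(3213 + 9963\right) 2} - 87216} = \frac{1}{\frac{1}{-58262 + 13176 \cdot 2} - 87216} = \frac{1}{\frac{1}{-58262 + 26352} - 87216} = \frac{1}{\frac{1}{-31910} - 87216} = \frac{1}{- \frac{1}{31910} - 87216} = \frac{1}{- \frac{2783062561}{31910}} = - \frac{31910}{2783062561}$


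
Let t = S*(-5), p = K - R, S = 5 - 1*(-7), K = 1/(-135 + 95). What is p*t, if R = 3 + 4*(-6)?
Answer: -2517/2 ≈ -1258.5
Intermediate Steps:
R = -21 (R = 3 - 24 = -21)
K = -1/40 (K = 1/(-40) = -1/40 ≈ -0.025000)
S = 12 (S = 5 + 7 = 12)
p = 839/40 (p = -1/40 - 1*(-21) = -1/40 + 21 = 839/40 ≈ 20.975)
t = -60 (t = 12*(-5) = -60)
p*t = (839/40)*(-60) = -2517/2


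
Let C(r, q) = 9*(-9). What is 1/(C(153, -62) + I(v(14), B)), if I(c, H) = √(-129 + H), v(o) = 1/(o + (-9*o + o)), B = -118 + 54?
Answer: -81/6754 - I*√193/6754 ≈ -0.011993 - 0.0020569*I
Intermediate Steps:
C(r, q) = -81
B = -64
v(o) = -1/(7*o) (v(o) = 1/(o - 8*o) = 1/(-7*o) = -1/(7*o))
1/(C(153, -62) + I(v(14), B)) = 1/(-81 + √(-129 - 64)) = 1/(-81 + √(-193)) = 1/(-81 + I*√193)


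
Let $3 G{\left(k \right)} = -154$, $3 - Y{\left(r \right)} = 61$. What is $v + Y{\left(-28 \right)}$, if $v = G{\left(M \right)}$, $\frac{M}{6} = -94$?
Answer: $- \frac{328}{3} \approx -109.33$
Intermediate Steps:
$M = -564$ ($M = 6 \left(-94\right) = -564$)
$Y{\left(r \right)} = -58$ ($Y{\left(r \right)} = 3 - 61 = -58$)
$G{\left(k \right)} = - \frac{154}{3}$ ($G{\left(k \right)} = \frac{1}{3} \left(-154\right) = - \frac{154}{3}$)
$v = - \frac{154}{3} \approx -51.333$
$v + Y{\left(-28 \right)} = - \frac{154}{3} - 58 = - \frac{328}{3}$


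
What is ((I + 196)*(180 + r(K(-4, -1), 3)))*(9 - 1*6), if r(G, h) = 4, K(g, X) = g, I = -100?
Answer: 52992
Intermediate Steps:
((I + 196)*(180 + r(K(-4, -1), 3)))*(9 - 1*6) = ((-100 + 196)*(180 + 4))*(9 - 1*6) = (96*184)*(9 - 6) = 17664*3 = 52992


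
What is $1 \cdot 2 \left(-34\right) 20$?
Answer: $-1360$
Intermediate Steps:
$1 \cdot 2 \left(-34\right) 20 = 2 \left(-34\right) 20 = \left(-68\right) 20 = -1360$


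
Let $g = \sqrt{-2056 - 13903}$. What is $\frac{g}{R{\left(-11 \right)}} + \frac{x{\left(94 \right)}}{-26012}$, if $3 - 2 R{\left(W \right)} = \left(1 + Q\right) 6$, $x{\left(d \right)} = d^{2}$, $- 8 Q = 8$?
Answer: $- \frac{2209}{6503} + \frac{2 i \sqrt{15959}}{3} \approx -0.33969 + 84.219 i$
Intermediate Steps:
$Q = -1$ ($Q = \left(- \frac{1}{8}\right) 8 = -1$)
$R{\left(W \right)} = \frac{3}{2}$ ($R{\left(W \right)} = \frac{3}{2} - \frac{\left(1 - 1\right) 6}{2} = \frac{3}{2} - \frac{0 \cdot 6}{2} = \frac{3}{2} - 0 = \frac{3}{2} + 0 = \frac{3}{2}$)
$g = i \sqrt{15959}$ ($g = \sqrt{-15959} = i \sqrt{15959} \approx 126.33 i$)
$\frac{g}{R{\left(-11 \right)}} + \frac{x{\left(94 \right)}}{-26012} = \frac{i \sqrt{15959}}{\frac{3}{2}} + \frac{94^{2}}{-26012} = i \sqrt{15959} \cdot \frac{2}{3} + 8836 \left(- \frac{1}{26012}\right) = \frac{2 i \sqrt{15959}}{3} - \frac{2209}{6503} = - \frac{2209}{6503} + \frac{2 i \sqrt{15959}}{3}$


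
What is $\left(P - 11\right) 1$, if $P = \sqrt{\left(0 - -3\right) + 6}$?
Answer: $-8$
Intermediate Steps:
$P = 3$ ($P = \sqrt{\left(0 + 3\right) + 6} = \sqrt{3 + 6} = \sqrt{9} = 3$)
$\left(P - 11\right) 1 = \left(3 - 11\right) 1 = \left(-8\right) 1 = -8$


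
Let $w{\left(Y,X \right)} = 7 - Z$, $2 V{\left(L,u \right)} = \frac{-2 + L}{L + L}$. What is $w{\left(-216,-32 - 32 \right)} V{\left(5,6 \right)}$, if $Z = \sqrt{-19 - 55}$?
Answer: $\frac{21}{20} - \frac{3 i \sqrt{74}}{20} \approx 1.05 - 1.2903 i$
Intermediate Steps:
$V{\left(L,u \right)} = \frac{-2 + L}{4 L}$ ($V{\left(L,u \right)} = \frac{\left(-2 + L\right) \frac{1}{L + L}}{2} = \frac{\left(-2 + L\right) \frac{1}{2 L}}{2} = \frac{\frac{1}{2} \frac{1}{L} \left(-2 + L\right)}{2} = \frac{-2 + L}{4 L}$)
$Z = i \sqrt{74}$ ($Z = \sqrt{-74} = i \sqrt{74} \approx 8.6023 i$)
$w{\left(Y,X \right)} = 7 - i \sqrt{74}$
$w{\left(-216,-32 - 32 \right)} V{\left(5,6 \right)} = \left(7 - i \sqrt{74}\right) \frac{-2 + 5}{4 \cdot 5} = \left(7 - i \sqrt{74}\right) \frac{1}{4} \cdot \frac{1}{5} \cdot 3 = \left(7 - i \sqrt{74}\right) \frac{3}{20} = \frac{21}{20} - \frac{3 i \sqrt{74}}{20}$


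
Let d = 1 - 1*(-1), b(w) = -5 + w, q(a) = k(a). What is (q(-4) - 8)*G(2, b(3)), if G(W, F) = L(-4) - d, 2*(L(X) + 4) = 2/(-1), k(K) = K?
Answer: 84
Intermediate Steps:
q(a) = a
L(X) = -5 (L(X) = -4 + (2/(-1))/2 = -4 + (2*(-1))/2 = -4 + (½)*(-2) = -4 - 1 = -5)
d = 2 (d = 1 + 1 = 2)
G(W, F) = -7 (G(W, F) = -5 - 1*2 = -5 - 2 = -7)
(q(-4) - 8)*G(2, b(3)) = (-4 - 8)*(-7) = -12*(-7) = 84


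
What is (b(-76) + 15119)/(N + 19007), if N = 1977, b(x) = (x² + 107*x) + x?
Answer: 12687/20984 ≈ 0.60460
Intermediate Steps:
b(x) = x² + 108*x
(b(-76) + 15119)/(N + 19007) = (-76*(108 - 76) + 15119)/(1977 + 19007) = (-76*32 + 15119)/20984 = (-2432 + 15119)*(1/20984) = 12687*(1/20984) = 12687/20984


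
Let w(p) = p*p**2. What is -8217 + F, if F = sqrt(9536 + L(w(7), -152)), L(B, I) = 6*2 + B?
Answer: -8217 + 3*sqrt(1099) ≈ -8117.5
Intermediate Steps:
w(p) = p**3
L(B, I) = 12 + B
F = 3*sqrt(1099) (F = sqrt(9536 + (12 + 7**3)) = sqrt(9536 + (12 + 343)) = sqrt(9536 + 355) = sqrt(9891) = 3*sqrt(1099) ≈ 99.453)
-8217 + F = -8217 + 3*sqrt(1099)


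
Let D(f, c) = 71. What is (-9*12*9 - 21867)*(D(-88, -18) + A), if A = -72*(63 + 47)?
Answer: 179263311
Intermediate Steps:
A = -7920 (A = -72*110 = -7920)
(-9*12*9 - 21867)*(D(-88, -18) + A) = (-9*12*9 - 21867)*(71 - 7920) = (-108*9 - 21867)*(-7849) = (-972 - 21867)*(-7849) = -22839*(-7849) = 179263311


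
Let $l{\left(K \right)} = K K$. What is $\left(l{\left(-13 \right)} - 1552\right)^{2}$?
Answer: $1912689$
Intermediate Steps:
$l{\left(K \right)} = K^{2}$
$\left(l{\left(-13 \right)} - 1552\right)^{2} = \left(\left(-13\right)^{2} - 1552\right)^{2} = \left(169 - 1552\right)^{2} = \left(-1383\right)^{2} = 1912689$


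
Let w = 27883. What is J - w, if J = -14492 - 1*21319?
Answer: -63694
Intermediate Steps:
J = -35811 (J = -14492 - 21319 = -35811)
J - w = -35811 - 1*27883 = -35811 - 27883 = -63694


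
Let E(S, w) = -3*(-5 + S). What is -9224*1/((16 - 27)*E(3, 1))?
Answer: 4612/33 ≈ 139.76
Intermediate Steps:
E(S, w) = 15 - 3*S
-9224*1/((16 - 27)*E(3, 1)) = -9224*1/((15 - 3*3)*(16 - 27)) = -9224*(-1/(11*(15 - 9))) = -9224/((-11*6)) = -9224/(-66) = -9224*(-1/66) = 4612/33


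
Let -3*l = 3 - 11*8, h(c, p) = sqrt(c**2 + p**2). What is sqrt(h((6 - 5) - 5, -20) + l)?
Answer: sqrt(255 + 36*sqrt(26))/3 ≈ 6.9806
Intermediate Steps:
l = 85/3 (l = -(3 - 11*8)/3 = -(3 - 88)/3 = -1/3*(-85) = 85/3 ≈ 28.333)
sqrt(h((6 - 5) - 5, -20) + l) = sqrt(sqrt(((6 - 5) - 5)**2 + (-20)**2) + 85/3) = sqrt(sqrt((1 - 5)**2 + 400) + 85/3) = sqrt(sqrt((-4)**2 + 400) + 85/3) = sqrt(sqrt(16 + 400) + 85/3) = sqrt(sqrt(416) + 85/3) = sqrt(4*sqrt(26) + 85/3) = sqrt(85/3 + 4*sqrt(26))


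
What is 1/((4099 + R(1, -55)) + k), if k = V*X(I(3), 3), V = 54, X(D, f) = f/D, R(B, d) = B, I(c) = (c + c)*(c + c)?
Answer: 2/8209 ≈ 0.00024363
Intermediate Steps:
I(c) = 4*c² (I(c) = (2*c)*(2*c) = 4*c²)
k = 9/2 (k = 54*(3/((4*3²))) = 54*(3/((4*9))) = 54*(3/36) = 54*(3*(1/36)) = 54*(1/12) = 9/2 ≈ 4.5000)
1/((4099 + R(1, -55)) + k) = 1/((4099 + 1) + 9/2) = 1/(4100 + 9/2) = 1/(8209/2) = 2/8209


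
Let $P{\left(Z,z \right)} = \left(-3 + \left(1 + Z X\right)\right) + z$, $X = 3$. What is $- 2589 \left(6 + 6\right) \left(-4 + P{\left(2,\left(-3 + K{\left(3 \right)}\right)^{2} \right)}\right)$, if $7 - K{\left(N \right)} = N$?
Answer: $-31068$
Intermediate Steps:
$K{\left(N \right)} = 7 - N$
$P{\left(Z,z \right)} = -2 + z + 3 Z$ ($P{\left(Z,z \right)} = \left(-3 + \left(1 + Z 3\right)\right) + z = \left(-3 + \left(1 + 3 Z\right)\right) + z = \left(-2 + 3 Z\right) + z = -2 + z + 3 Z$)
$- 2589 \left(6 + 6\right) \left(-4 + P{\left(2,\left(-3 + K{\left(3 \right)}\right)^{2} \right)}\right) = - 2589 \left(6 + 6\right) \left(-4 + \left(-2 + \left(-3 + \left(7 - 3\right)\right)^{2} + 3 \cdot 2\right)\right) = - 2589 \cdot 12 \left(-4 + \left(-2 + \left(-3 + \left(7 - 3\right)\right)^{2} + 6\right)\right) = - 2589 \cdot 12 \left(-4 + \left(-2 + \left(-3 + 4\right)^{2} + 6\right)\right) = - 2589 \cdot 12 \left(-4 + \left(-2 + 1^{2} + 6\right)\right) = - 2589 \cdot 12 \left(-4 + \left(-2 + 1 + 6\right)\right) = - 2589 \cdot 12 \left(-4 + 5\right) = - 2589 \cdot 12 \cdot 1 = \left(-2589\right) 12 = -31068$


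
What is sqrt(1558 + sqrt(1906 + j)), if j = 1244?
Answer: sqrt(1558 + 15*sqrt(14)) ≈ 40.176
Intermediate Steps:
sqrt(1558 + sqrt(1906 + j)) = sqrt(1558 + sqrt(1906 + 1244)) = sqrt(1558 + sqrt(3150)) = sqrt(1558 + 15*sqrt(14))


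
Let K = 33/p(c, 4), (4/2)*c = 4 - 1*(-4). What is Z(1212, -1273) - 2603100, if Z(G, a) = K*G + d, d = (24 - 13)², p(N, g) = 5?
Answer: -12974899/5 ≈ -2.5950e+6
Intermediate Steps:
c = 4 (c = (4 - 1*(-4))/2 = (4 + 4)/2 = (½)*8 = 4)
d = 121 (d = 11² = 121)
K = 33/5 ≈ 6.6000
Z(G, a) = 121 + 33*G/5 (Z(G, a) = 33*G/5 + 121 = 121 + 33*G/5)
Z(1212, -1273) - 2603100 = (121 + (33/5)*1212) - 2603100 = (121 + 39996/5) - 2603100 = 40601/5 - 2603100 = -12974899/5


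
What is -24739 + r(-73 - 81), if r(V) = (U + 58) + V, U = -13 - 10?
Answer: -24858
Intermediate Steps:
U = -23
r(V) = 35 + V (r(V) = (-23 + 58) + V = 35 + V)
-24739 + r(-73 - 81) = -24739 + (35 + (-73 - 81)) = -24739 + (35 - 154) = -24739 - 119 = -24858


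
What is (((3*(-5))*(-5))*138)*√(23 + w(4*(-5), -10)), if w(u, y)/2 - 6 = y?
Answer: 10350*√15 ≈ 40085.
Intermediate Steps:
w(u, y) = 12 + 2*y
(((3*(-5))*(-5))*138)*√(23 + w(4*(-5), -10)) = (((3*(-5))*(-5))*138)*√(23 + (12 + 2*(-10))) = (-15*(-5)*138)*√(23 + (12 - 20)) = (75*138)*√(23 - 8) = 10350*√15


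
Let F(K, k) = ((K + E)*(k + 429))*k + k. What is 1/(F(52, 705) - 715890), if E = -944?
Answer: -1/713842425 ≈ -1.4009e-9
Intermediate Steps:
F(K, k) = k + k*(-944 + K)*(429 + k) (F(K, k) = ((K - 944)*(k + 429))*k + k = ((-944 + K)*(429 + k))*k + k = k*(-944 + K)*(429 + k) + k = k + k*(-944 + K)*(429 + k))
1/(F(52, 705) - 715890) = 1/(705*(-404975 - 944*705 + 429*52 + 52*705) - 715890) = 1/(705*(-404975 - 665520 + 22308 + 36660) - 715890) = 1/(705*(-1011527) - 715890) = 1/(-713126535 - 715890) = 1/(-713842425) = -1/713842425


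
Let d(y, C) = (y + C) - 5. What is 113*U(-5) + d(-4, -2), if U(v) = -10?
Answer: -1141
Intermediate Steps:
d(y, C) = -5 + C + y (d(y, C) = (C + y) - 5 = -5 + C + y)
113*U(-5) + d(-4, -2) = 113*(-10) + (-5 - 2 - 4) = -1130 - 11 = -1141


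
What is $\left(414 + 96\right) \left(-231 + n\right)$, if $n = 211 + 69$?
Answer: $24990$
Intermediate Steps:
$n = 280$
$\left(414 + 96\right) \left(-231 + n\right) = \left(414 + 96\right) \left(-231 + 280\right) = 510 \cdot 49 = 24990$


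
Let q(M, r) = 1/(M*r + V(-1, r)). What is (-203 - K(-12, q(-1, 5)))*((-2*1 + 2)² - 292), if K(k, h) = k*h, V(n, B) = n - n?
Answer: 299884/5 ≈ 59977.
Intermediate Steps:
V(n, B) = 0
q(M, r) = 1/(M*r) (q(M, r) = 1/(M*r + 0) = 1/(M*r))
K(k, h) = h*k
(-203 - K(-12, q(-1, 5)))*((-2*1 + 2)² - 292) = (-203 - 1/(-1*5)*(-12))*((-2*1 + 2)² - 292) = (-203 - (-1*⅕)*(-12))*((-2 + 2)² - 292) = (-203 - (-1)*(-12)/5)*(0² - 292) = (-203 - 1*12/5)*(0 - 292) = (-203 - 12/5)*(-292) = -1027/5*(-292) = 299884/5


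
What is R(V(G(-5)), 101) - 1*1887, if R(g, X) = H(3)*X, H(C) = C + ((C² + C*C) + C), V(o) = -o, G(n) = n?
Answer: 537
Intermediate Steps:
H(C) = 2*C + 2*C² (H(C) = C + ((C² + C²) + C) = C + (2*C² + C) = C + (C + 2*C²) = 2*C + 2*C²)
R(g, X) = 24*X (R(g, X) = (2*3*(1 + 3))*X = (2*3*4)*X = 24*X)
R(V(G(-5)), 101) - 1*1887 = 24*101 - 1*1887 = 2424 - 1887 = 537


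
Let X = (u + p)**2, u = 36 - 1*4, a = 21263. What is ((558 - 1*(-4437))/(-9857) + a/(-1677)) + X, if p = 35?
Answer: 73986052415/16530189 ≈ 4475.8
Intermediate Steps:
u = 32 (u = 36 - 4 = 32)
X = 4489 (X = (32 + 35)**2 = 67**2 = 4489)
((558 - 1*(-4437))/(-9857) + a/(-1677)) + X = ((558 - 1*(-4437))/(-9857) + 21263/(-1677)) + 4489 = ((558 + 4437)*(-1/9857) + 21263*(-1/1677)) + 4489 = (4995*(-1/9857) - 21263/1677) + 4489 = (-4995/9857 - 21263/1677) + 4489 = -217966006/16530189 + 4489 = 73986052415/16530189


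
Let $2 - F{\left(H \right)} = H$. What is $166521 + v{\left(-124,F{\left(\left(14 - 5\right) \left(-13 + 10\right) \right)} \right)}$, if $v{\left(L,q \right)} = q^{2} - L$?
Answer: $167486$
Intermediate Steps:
$F{\left(H \right)} = 2 - H$
$166521 + v{\left(-124,F{\left(\left(14 - 5\right) \left(-13 + 10\right) \right)} \right)} = 166521 - \left(-124 - \left(2 - \left(14 - 5\right) \left(-13 + 10\right)\right)^{2}\right) = 166521 + \left(\left(2 - 9 \left(-3\right)\right)^{2} + 124\right) = 166521 + \left(\left(2 - -27\right)^{2} + 124\right) = 166521 + \left(\left(2 + 27\right)^{2} + 124\right) = 166521 + \left(29^{2} + 124\right) = 166521 + \left(841 + 124\right) = 166521 + 965 = 167486$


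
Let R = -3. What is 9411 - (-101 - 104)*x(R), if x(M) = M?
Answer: 8796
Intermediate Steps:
9411 - (-101 - 104)*x(R) = 9411 - (-101 - 104)*(-3) = 9411 - (-205)*(-3) = 9411 - 1*615 = 9411 - 615 = 8796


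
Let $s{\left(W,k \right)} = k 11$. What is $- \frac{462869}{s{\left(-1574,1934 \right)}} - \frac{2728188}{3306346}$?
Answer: $- \frac{72202024463}{3197236582} \approx -22.583$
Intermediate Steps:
$s{\left(W,k \right)} = 11 k$
$- \frac{462869}{s{\left(-1574,1934 \right)}} - \frac{2728188}{3306346} = - \frac{462869}{11 \cdot 1934} - \frac{2728188}{3306346} = - \frac{462869}{21274} - \frac{1364094}{1653173} = \left(-462869\right) \frac{1}{21274} - \frac{1364094}{1653173} = - \frac{42079}{1934} - \frac{1364094}{1653173} = - \frac{72202024463}{3197236582}$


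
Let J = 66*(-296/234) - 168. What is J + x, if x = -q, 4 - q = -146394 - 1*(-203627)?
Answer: 2222123/39 ≈ 56978.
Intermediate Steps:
q = -57229 (q = 4 - (-146394 - 1*(-203627)) = 4 - (-146394 + 203627) = 4 - 1*57233 = 4 - 57233 = -57229)
x = 57229 (x = -1*(-57229) = 57229)
J = -9808/39 (J = 66*(-296*1/234) - 168 = 66*(-148/117) - 168 = -3256/39 - 168 = -9808/39 ≈ -251.49)
J + x = -9808/39 + 57229 = 2222123/39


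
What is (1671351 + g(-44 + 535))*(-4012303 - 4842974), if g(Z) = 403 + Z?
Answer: -14808192686865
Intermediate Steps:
(1671351 + g(-44 + 535))*(-4012303 - 4842974) = (1671351 + (403 + (-44 + 535)))*(-4012303 - 4842974) = (1671351 + (403 + 491))*(-8855277) = (1671351 + 894)*(-8855277) = 1672245*(-8855277) = -14808192686865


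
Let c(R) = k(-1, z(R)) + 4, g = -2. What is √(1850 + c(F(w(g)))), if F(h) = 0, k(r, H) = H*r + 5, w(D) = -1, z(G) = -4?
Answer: 9*√23 ≈ 43.162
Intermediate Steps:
k(r, H) = 5 + H*r
c(R) = 13 (c(R) = (5 - 4*(-1)) + 4 = (5 + 4) + 4 = 9 + 4 = 13)
√(1850 + c(F(w(g)))) = √(1850 + 13) = √1863 = 9*√23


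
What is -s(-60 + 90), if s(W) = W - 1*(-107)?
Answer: -137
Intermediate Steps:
s(W) = 107 + W (s(W) = W + 107 = 107 + W)
-s(-60 + 90) = -(107 + (-60 + 90)) = -(107 + 30) = -1*137 = -137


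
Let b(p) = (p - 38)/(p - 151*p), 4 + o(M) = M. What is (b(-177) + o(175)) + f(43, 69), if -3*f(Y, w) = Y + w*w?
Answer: -7595113/5310 ≈ -1430.3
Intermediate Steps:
f(Y, w) = -Y/3 - w²/3 (f(Y, w) = -(Y + w*w)/3 = -(Y + w²)/3 = -Y/3 - w²/3)
o(M) = -4 + M
b(p) = -(-38 + p)/(150*p) (b(p) = (-38 + p)/((-150*p)) = (-38 + p)*(-1/(150*p)) = -(-38 + p)/(150*p))
(b(-177) + o(175)) + f(43, 69) = ((1/150)*(38 - 1*(-177))/(-177) + (-4 + 175)) + (-⅓*43 - ⅓*69²) = ((1/150)*(-1/177)*(38 + 177) + 171) + (-43/3 - ⅓*4761) = ((1/150)*(-1/177)*215 + 171) + (-43/3 - 1587) = (-43/5310 + 171) - 4804/3 = 907967/5310 - 4804/3 = -7595113/5310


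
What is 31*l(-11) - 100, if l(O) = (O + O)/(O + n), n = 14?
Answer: -982/3 ≈ -327.33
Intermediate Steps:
l(O) = 2*O/(14 + O) (l(O) = (O + O)/(O + 14) = (2*O)/(14 + O) = 2*O/(14 + O))
31*l(-11) - 100 = 31*(2*(-11)/(14 - 11)) - 100 = 31*(2*(-11)/3) - 100 = 31*(2*(-11)*(⅓)) - 100 = 31*(-22/3) - 100 = -682/3 - 100 = -982/3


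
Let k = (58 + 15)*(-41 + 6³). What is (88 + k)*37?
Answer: 475931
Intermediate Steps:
k = 12775 (k = 73*(-41 + 216) = 73*175 = 12775)
(88 + k)*37 = (88 + 12775)*37 = 12863*37 = 475931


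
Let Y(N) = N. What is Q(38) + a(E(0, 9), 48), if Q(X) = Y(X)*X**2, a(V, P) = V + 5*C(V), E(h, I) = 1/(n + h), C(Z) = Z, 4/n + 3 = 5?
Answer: 54875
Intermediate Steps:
n = 2 (n = 4/(-3 + 5) = 4/2 = 4*(1/2) = 2)
E(h, I) = 1/(2 + h)
a(V, P) = 6*V (a(V, P) = V + 5*V = 6*V)
Q(X) = X**3 (Q(X) = X*X**2 = X**3)
Q(38) + a(E(0, 9), 48) = 38**3 + 6/(2 + 0) = 54872 + 6/2 = 54872 + 6*(1/2) = 54872 + 3 = 54875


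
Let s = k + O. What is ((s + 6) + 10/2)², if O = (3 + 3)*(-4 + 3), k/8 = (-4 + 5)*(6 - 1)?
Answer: 2025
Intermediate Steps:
k = 40 (k = 8*((-4 + 5)*(6 - 1)) = 8*(1*5) = 8*5 = 40)
O = -6 (O = 6*(-1) = -6)
s = 34 (s = 40 - 6 = 34)
((s + 6) + 10/2)² = ((34 + 6) + 10/2)² = (40 + 10*(½))² = (40 + 5)² = 45² = 2025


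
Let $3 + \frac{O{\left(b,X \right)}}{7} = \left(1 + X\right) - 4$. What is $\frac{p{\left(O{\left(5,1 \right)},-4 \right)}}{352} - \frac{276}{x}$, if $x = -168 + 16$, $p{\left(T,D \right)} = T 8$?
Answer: $\frac{853}{836} \approx 1.0203$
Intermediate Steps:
$O{\left(b,X \right)} = -42 + 7 X$ ($O{\left(b,X \right)} = -21 + 7 \left(\left(1 + X\right) - 4\right) = -21 + 7 \left(-3 + X\right) = -21 + \left(-21 + 7 X\right) = -42 + 7 X$)
$p{\left(T,D \right)} = 8 T$
$x = -152$
$\frac{p{\left(O{\left(5,1 \right)},-4 \right)}}{352} - \frac{276}{x} = \frac{8 \left(-42 + 7 \cdot 1\right)}{352} - \frac{276}{-152} = 8 \left(-42 + 7\right) \frac{1}{352} - - \frac{69}{38} = 8 \left(-35\right) \frac{1}{352} + \frac{69}{38} = \left(-280\right) \frac{1}{352} + \frac{69}{38} = - \frac{35}{44} + \frac{69}{38} = \frac{853}{836}$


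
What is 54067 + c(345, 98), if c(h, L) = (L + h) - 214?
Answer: 54296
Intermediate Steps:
c(h, L) = -214 + L + h
54067 + c(345, 98) = 54067 + (-214 + 98 + 345) = 54067 + 229 = 54296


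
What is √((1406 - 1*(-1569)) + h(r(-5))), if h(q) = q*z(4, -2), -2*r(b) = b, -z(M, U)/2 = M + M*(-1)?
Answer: 5*√119 ≈ 54.544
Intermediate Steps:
z(M, U) = 0 (z(M, U) = -2*(M + M*(-1)) = -2*(M - M) = -2*0 = 0)
r(b) = -b/2
h(q) = 0 (h(q) = q*0 = 0)
√((1406 - 1*(-1569)) + h(r(-5))) = √((1406 - 1*(-1569)) + 0) = √((1406 + 1569) + 0) = √(2975 + 0) = √2975 = 5*√119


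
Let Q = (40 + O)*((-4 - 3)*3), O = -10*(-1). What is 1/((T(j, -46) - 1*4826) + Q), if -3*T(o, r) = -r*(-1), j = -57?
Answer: -3/17582 ≈ -0.00017063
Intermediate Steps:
O = 10
T(o, r) = -r/3 (T(o, r) = -(-r)*(-1)/3 = -r/3)
Q = -1050 (Q = (40 + 10)*((-4 - 3)*3) = 50*(-7*3) = 50*(-21) = -1050)
1/((T(j, -46) - 1*4826) + Q) = 1/((-⅓*(-46) - 1*4826) - 1050) = 1/((46/3 - 4826) - 1050) = 1/(-14432/3 - 1050) = 1/(-17582/3) = -3/17582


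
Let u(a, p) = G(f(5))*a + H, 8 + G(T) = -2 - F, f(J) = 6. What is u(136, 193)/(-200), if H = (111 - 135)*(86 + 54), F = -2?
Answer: 556/25 ≈ 22.240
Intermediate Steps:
H = -3360 (H = -24*140 = -3360)
G(T) = -8 (G(T) = -8 + (-2 - 1*(-2)) = -8 + (-2 + 2) = -8 + 0 = -8)
u(a, p) = -3360 - 8*a (u(a, p) = -8*a - 3360 = -3360 - 8*a)
u(136, 193)/(-200) = (-3360 - 8*136)/(-200) = (-3360 - 1088)*(-1/200) = -4448*(-1/200) = 556/25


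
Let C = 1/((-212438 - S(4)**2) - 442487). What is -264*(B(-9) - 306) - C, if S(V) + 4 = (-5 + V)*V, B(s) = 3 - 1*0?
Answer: 52393880089/654989 ≈ 79992.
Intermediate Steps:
B(s) = 3 (B(s) = 3 + 0 = 3)
S(V) = -4 + V*(-5 + V) (S(V) = -4 + (-5 + V)*V = -4 + V*(-5 + V))
C = -1/654989 (C = 1/((-212438 - (-4 + 4**2 - 5*4)**2) - 442487) = 1/((-212438 - (-4 + 16 - 20)**2) - 442487) = 1/((-212438 - 1*(-8)**2) - 442487) = 1/((-212438 - 1*64) - 442487) = 1/((-212438 - 64) - 442487) = 1/(-212502 - 442487) = 1/(-654989) = -1/654989 ≈ -1.5267e-6)
-264*(B(-9) - 306) - C = -264*(3 - 306) - 1*(-1/654989) = -264*(-303) + 1/654989 = 79992 + 1/654989 = 52393880089/654989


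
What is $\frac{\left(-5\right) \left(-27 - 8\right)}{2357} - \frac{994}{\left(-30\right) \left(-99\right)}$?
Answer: $- \frac{911554}{3500145} \approx -0.26043$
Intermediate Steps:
$\frac{\left(-5\right) \left(-27 - 8\right)}{2357} - \frac{994}{\left(-30\right) \left(-99\right)} = - 5 \left(-27 - 8\right) \frac{1}{2357} - \frac{994}{2970} = \left(-5\right) \left(-35\right) \frac{1}{2357} - \frac{497}{1485} = 175 \cdot \frac{1}{2357} - \frac{497}{1485} = \frac{175}{2357} - \frac{497}{1485} = - \frac{911554}{3500145}$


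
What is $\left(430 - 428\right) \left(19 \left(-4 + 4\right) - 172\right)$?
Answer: $-344$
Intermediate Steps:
$\left(430 - 428\right) \left(19 \left(-4 + 4\right) - 172\right) = 2 \left(19 \cdot 0 - 172\right) = 2 \left(0 - 172\right) = 2 \left(-172\right) = -344$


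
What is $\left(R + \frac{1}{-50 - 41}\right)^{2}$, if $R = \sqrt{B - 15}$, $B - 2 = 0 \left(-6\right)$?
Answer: $\frac{\left(1 - 91 i \sqrt{13}\right)^{2}}{8281} \approx -13.0 - 0.079243 i$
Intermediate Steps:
$B = 2$ ($B = 2 + 0 \left(-6\right) = 2 + 0 = 2$)
$R = i \sqrt{13}$ ($R = \sqrt{2 - 15} = \sqrt{-13} = i \sqrt{13} \approx 3.6056 i$)
$\left(R + \frac{1}{-50 - 41}\right)^{2} = \left(i \sqrt{13} + \frac{1}{-50 - 41}\right)^{2} = \left(i \sqrt{13} + \frac{1}{-91}\right)^{2} = \left(i \sqrt{13} - \frac{1}{91}\right)^{2} = \left(- \frac{1}{91} + i \sqrt{13}\right)^{2}$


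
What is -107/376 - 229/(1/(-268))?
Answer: 23075765/376 ≈ 61372.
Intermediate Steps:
-107/376 - 229/(1/(-268)) = -107*1/376 - 229/(-1/268) = -107/376 - 229*(-268) = -107/376 + 61372 = 23075765/376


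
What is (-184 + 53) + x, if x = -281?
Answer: -412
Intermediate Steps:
(-184 + 53) + x = (-184 + 53) - 281 = -131 - 281 = -412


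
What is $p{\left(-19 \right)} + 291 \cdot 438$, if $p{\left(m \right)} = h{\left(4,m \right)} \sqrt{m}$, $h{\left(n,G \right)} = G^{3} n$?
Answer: $127458 - 27436 i \sqrt{19} \approx 1.2746 \cdot 10^{5} - 1.1959 \cdot 10^{5} i$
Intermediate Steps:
$h{\left(n,G \right)} = n G^{3}$
$p{\left(m \right)} = 4 m^{\frac{7}{2}}$ ($p{\left(m \right)} = 4 m^{3} \sqrt{m} = 4 m^{\frac{7}{2}}$)
$p{\left(-19 \right)} + 291 \cdot 438 = 4 \left(-19\right)^{\frac{7}{2}} + 291 \cdot 438 = 4 \left(- 6859 i \sqrt{19}\right) + 127458 = - 27436 i \sqrt{19} + 127458 = 127458 - 27436 i \sqrt{19}$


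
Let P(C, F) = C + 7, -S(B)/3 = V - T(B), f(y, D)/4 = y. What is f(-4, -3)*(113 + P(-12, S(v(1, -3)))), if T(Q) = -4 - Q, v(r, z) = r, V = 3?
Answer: -1728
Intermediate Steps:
f(y, D) = 4*y
S(B) = -21 - 3*B (S(B) = -3*(3 - (-4 - B)) = -3*(3 + (4 + B)) = -3*(7 + B) = -21 - 3*B)
P(C, F) = 7 + C
f(-4, -3)*(113 + P(-12, S(v(1, -3)))) = (4*(-4))*(113 + (7 - 12)) = -16*(113 - 5) = -16*108 = -1728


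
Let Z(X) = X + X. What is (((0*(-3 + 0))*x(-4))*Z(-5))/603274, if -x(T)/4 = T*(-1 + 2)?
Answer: 0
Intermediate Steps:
Z(X) = 2*X
x(T) = -4*T (x(T) = -4*T*(-1 + 2) = -4*T)
(((0*(-3 + 0))*x(-4))*Z(-5))/603274 = (((0*(-3 + 0))*(-4*(-4)))*(2*(-5)))/603274 = (((0*(-3))*16)*(-10))*(1/603274) = ((0*16)*(-10))*(1/603274) = (0*(-10))*(1/603274) = 0*(1/603274) = 0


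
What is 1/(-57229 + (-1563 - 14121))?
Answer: -1/72913 ≈ -1.3715e-5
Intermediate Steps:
1/(-57229 + (-1563 - 14121)) = 1/(-57229 - 15684) = 1/(-72913) = -1/72913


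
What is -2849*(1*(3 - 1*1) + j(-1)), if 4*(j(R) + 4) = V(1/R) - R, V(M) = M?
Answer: 5698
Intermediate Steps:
j(R) = -4 - R/4 + 1/(4*R) (j(R) = -4 + (1/R - R)/4 = -4 + (-R/4 + 1/(4*R)) = -4 - R/4 + 1/(4*R))
-2849*(1*(3 - 1*1) + j(-1)) = -2849*(1*(3 - 1*1) + (¼)*(1 - 1*(-1)*(16 - 1))/(-1)) = -2849*(1*(3 - 1) + (¼)*(-1)*(1 - 1*(-1)*15)) = -2849*(1*2 + (¼)*(-1)*(1 + 15)) = -2849*(2 + (¼)*(-1)*16) = -2849*(2 - 4) = -2849*(-2) = 5698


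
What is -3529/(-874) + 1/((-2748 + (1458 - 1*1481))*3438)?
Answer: 8404929092/2081583513 ≈ 4.0378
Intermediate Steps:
-3529/(-874) + 1/((-2748 + (1458 - 1*1481))*3438) = -3529*(-1/874) + (1/3438)/(-2748 + (1458 - 1481)) = 3529/874 + (1/3438)/(-2748 - 23) = 3529/874 + (1/3438)/(-2771) = 3529/874 - 1/2771*1/3438 = 3529/874 - 1/9526698 = 8404929092/2081583513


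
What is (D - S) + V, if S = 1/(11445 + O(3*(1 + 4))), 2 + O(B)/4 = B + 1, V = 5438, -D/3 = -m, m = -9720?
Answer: -272826723/11501 ≈ -23722.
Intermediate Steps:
D = -29160 (D = -(-3)*(-9720) = -3*9720 = -29160)
O(B) = -4 + 4*B (O(B) = -8 + 4*(B + 1) = -8 + 4*(1 + B) = -8 + (4 + 4*B) = -4 + 4*B)
S = 1/11501 (S = 1/(11445 + (-4 + 4*(3*(1 + 4)))) = 1/(11445 + (-4 + 4*(3*5))) = 1/(11445 + (-4 + 4*15)) = 1/(11445 + (-4 + 60)) = 1/(11445 + 56) = 1/11501 ≈ 8.6949e-5)
(D - S) + V = (-29160 - 1*1/11501) + 5438 = (-29160 - 1/11501) + 5438 = -335369161/11501 + 5438 = -272826723/11501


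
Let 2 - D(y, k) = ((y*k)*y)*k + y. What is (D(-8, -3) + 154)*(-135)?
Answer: 55620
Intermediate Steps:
D(y, k) = 2 - y - k²*y² (D(y, k) = 2 - (((y*k)*y)*k + y) = 2 - (((k*y)*y)*k + y) = 2 - ((k*y²)*k + y) = 2 - (k²*y² + y) = 2 - (y + k²*y²) = 2 + (-y - k²*y²) = 2 - y - k²*y²)
(D(-8, -3) + 154)*(-135) = ((2 - 1*(-8) - 1*(-3)²*(-8)²) + 154)*(-135) = ((2 + 8 - 1*9*64) + 154)*(-135) = ((2 + 8 - 576) + 154)*(-135) = (-566 + 154)*(-135) = -412*(-135) = 55620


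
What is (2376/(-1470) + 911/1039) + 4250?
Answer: 1081670501/254555 ≈ 4249.3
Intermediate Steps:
(2376/(-1470) + 911/1039) + 4250 = (2376*(-1/1470) + 911*(1/1039)) + 4250 = (-396/245 + 911/1039) + 4250 = -188249/254555 + 4250 = 1081670501/254555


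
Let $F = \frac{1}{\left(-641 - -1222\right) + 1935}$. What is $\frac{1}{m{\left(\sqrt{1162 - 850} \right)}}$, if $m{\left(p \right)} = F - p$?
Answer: $- \frac{2516}{1975039871} - \frac{12660512 \sqrt{78}}{1975039871} \approx -0.056615$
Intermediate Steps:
$F = \frac{1}{2516}$ ($F = \frac{1}{\left(-641 + 1222\right) + 1935} = \frac{1}{581 + 1935} = \frac{1}{2516} \approx 0.00039746$)
$m{\left(p \right)} = \frac{1}{2516} - p$
$\frac{1}{m{\left(\sqrt{1162 - 850} \right)}} = \frac{1}{\frac{1}{2516} - \sqrt{1162 - 850}} = \frac{1}{\frac{1}{2516} - \sqrt{312}} = \frac{1}{\frac{1}{2516} - 2 \sqrt{78}}$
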